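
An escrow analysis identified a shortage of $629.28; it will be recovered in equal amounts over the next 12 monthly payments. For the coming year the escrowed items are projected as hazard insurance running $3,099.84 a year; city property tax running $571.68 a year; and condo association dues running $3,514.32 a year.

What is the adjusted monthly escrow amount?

$651.26

Hazard insurance — $3,099.84
City property tax — $571.68
Condo association dues — $3,514.32
Annual escrow total = $3,099.84 + $571.68 + $3,514.32 = $7,185.84
Monthly = $7,185.84 ÷ 12 = $598.82
Shortage spread = $629.28 ÷ 12 = $52.44/mo
Adjusted monthly = $598.82 + $52.44 = $651.26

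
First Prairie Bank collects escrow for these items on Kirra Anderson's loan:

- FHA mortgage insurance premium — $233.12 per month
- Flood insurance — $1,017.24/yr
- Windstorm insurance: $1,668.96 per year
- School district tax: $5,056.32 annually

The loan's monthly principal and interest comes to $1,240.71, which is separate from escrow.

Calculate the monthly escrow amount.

$878.33

FHA mortgage insurance premium: $233.12 × 12 = $2,797.44/yr
Flood insurance: $1,017.24/yr
Windstorm insurance: $1,668.96/yr
School district tax: $5,056.32/yr
Yearly total = $2,797.44 + $1,017.24 + $1,668.96 + $5,056.32 = $10,539.96
Monthly escrow = $10,539.96 / 12 = $878.33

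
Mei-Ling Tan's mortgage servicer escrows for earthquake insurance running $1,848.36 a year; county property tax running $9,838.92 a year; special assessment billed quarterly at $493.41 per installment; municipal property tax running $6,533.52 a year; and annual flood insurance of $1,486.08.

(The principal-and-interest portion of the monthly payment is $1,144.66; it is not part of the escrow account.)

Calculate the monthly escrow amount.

$1,806.71

Earthquake insurance — $1,848.36
County property tax — $9,838.92
Special assessment — $493.41 × 4 = $1,973.64
Municipal property tax — $6,533.52
Flood insurance — $1,486.08
Annual escrow total = $1,848.36 + $9,838.92 + $1,973.64 + $6,533.52 + $1,486.08 = $21,680.52
Per month = $21,680.52 / 12 = $1,806.71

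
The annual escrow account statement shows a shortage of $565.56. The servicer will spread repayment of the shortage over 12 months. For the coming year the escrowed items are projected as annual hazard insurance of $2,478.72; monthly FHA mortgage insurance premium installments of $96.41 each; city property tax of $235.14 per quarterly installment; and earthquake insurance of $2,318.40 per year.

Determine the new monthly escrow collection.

$621.68

Hazard insurance — $2,478.72/yr
FHA mortgage insurance premium — $96.41 × 12 = $1,156.92/yr
City property tax — $235.14 × 4 = $940.56/yr
Earthquake insurance — $2,318.40/yr
Yearly total = $6,894.60
Base monthly escrow = $6,894.60 / 12 = $574.55
Shortage spread = $565.56 / 12 = $47.13/mo
New monthly escrow = $574.55 + $47.13 = $621.68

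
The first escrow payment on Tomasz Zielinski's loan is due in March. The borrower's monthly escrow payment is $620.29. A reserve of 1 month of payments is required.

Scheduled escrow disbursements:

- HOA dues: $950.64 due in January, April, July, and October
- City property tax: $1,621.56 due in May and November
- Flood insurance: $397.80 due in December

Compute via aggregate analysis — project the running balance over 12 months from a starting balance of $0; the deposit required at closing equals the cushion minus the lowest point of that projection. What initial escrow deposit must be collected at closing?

$1,331.62

Cushion = 1 × $620.29 = $620.29
Trial balance (start $0, +$620.29 each month, − disbursements):
  Mar: +$620.29 → $620.29
  Apr: +$620.29 − $950.64 → $289.94
  May: +$620.29 − $1,621.56 → -$711.33
  Jun: +$620.29 → -$91.04
  Jul: +$620.29 − $950.64 → -$421.39
  Aug: +$620.29 → $198.90
  Sep: +$620.29 → $819.19
  Oct: +$620.29 − $950.64 → $488.84
  Nov: +$620.29 − $1,621.56 → -$512.43
  Dec: +$620.29 − $397.80 → -$289.94
  Jan: +$620.29 − $950.64 → -$620.29
  Feb: +$620.29 → $0.00
Lowest trial balance = -$711.33 (May)
Initial deposit = cushion − low point = $620.29 − (-$711.33) = $1,331.62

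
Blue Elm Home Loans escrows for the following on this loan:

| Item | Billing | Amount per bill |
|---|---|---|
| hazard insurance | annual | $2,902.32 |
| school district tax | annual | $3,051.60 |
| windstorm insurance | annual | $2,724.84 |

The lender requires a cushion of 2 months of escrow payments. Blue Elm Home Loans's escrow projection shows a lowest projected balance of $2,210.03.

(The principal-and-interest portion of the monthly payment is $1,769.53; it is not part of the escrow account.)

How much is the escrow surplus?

$763.57

Hazard insurance: $2,902.32/yr
School district tax: $3,051.60/yr
Windstorm insurance: $2,724.84/yr
Yearly total = $8,678.76
Base monthly escrow = $8,678.76 / 12 = $723.23
Required cushion = 2 × $723.23 = $1,446.46
Surplus = $2,210.03 − $1,446.46 = $763.57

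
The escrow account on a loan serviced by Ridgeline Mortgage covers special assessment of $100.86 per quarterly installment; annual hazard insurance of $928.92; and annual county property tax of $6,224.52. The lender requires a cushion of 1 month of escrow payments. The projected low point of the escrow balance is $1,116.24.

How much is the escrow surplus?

Special assessment: $100.86 × 4 = $403.44 per year
Hazard insurance: $928.92 per year
County property tax: $6,224.52 per year
Combined annual = $403.44 + $928.92 + $6,224.52 = $7,556.88
Base monthly escrow = $7,556.88 / 12 = $629.74
Cushion = 1 × $629.74 = $629.74
Surplus = $1,116.24 − $629.74 = $486.50

$486.50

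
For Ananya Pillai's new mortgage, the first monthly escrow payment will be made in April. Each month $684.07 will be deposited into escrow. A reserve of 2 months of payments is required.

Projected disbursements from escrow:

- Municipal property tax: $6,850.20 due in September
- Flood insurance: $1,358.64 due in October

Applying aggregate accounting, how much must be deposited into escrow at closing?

$4,788.49

Cushion = 2 × $684.07 = $1,368.14
Trial balance (start $0, +$684.07 each month, − disbursements):
  Apr: +$684.07 → $684.07
  May: +$684.07 → $1,368.14
  Jun: +$684.07 → $2,052.21
  Jul: +$684.07 → $2,736.28
  Aug: +$684.07 → $3,420.35
  Sep: +$684.07 − $6,850.20 → -$2,745.78
  Oct: +$684.07 − $1,358.64 → -$3,420.35
  Nov: +$684.07 → -$2,736.28
  Dec: +$684.07 → -$2,052.21
  Jan: +$684.07 → -$1,368.14
  Feb: +$684.07 → -$684.07
  Mar: +$684.07 → $0.00
Lowest trial balance = -$3,420.35 (Oct)
Initial deposit = cushion − low point = $1,368.14 − (-$3,420.35) = $4,788.49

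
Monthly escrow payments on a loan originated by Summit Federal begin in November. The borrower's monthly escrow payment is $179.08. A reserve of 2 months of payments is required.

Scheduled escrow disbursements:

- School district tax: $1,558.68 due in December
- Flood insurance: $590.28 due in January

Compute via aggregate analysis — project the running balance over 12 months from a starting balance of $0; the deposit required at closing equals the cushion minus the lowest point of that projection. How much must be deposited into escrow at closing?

Cushion = 2 × $179.08 = $358.16
Trial balance (start $0, +$179.08 each month, − disbursements):
  Nov: +$179.08 → $179.08
  Dec: +$179.08 − $1,558.68 → -$1,200.52
  Jan: +$179.08 − $590.28 → -$1,611.72
  Feb: +$179.08 → -$1,432.64
  Mar: +$179.08 → -$1,253.56
  Apr: +$179.08 → -$1,074.48
  May: +$179.08 → -$895.40
  Jun: +$179.08 → -$716.32
  Jul: +$179.08 → -$537.24
  Aug: +$179.08 → -$358.16
  Sep: +$179.08 → -$179.08
  Oct: +$179.08 → $0.00
Lowest trial balance = -$1,611.72 (Jan)
Initial deposit = cushion − low point = $358.16 − (-$1,611.72) = $1,969.88

$1,969.88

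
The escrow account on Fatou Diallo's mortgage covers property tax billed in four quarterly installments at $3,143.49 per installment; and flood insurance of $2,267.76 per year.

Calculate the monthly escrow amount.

Property tax: $3,143.49 × 4 = $12,573.96 per year
Flood insurance: $2,267.76 per year
Total per year = $14,841.72
Monthly escrow = $14,841.72 / 12 = $1,236.81

$1,236.81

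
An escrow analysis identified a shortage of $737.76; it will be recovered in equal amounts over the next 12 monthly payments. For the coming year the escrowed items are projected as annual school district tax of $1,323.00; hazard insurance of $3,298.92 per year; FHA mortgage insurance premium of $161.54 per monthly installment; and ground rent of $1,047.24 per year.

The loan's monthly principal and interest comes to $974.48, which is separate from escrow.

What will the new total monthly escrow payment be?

School district tax — $1,323.00
Hazard insurance — $3,298.92
FHA mortgage insurance premium — $161.54 × 12 = $1,938.48
Ground rent — $1,047.24
Yearly total = $7,607.64
Monthly = $7,607.64 / 12 = $633.97
Shortage per month = $737.76 ÷ 12 = $61.48
Adjusted monthly = $633.97 + $61.48 = $695.45

$695.45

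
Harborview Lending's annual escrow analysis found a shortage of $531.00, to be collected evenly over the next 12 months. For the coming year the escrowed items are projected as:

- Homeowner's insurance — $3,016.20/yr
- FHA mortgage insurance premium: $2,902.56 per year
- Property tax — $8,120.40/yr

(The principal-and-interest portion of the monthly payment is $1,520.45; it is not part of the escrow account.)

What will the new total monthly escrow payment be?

$1,214.18

Homeowner's insurance: $3,016.20/yr
FHA mortgage insurance premium: $2,902.56/yr
Property tax: $8,120.40/yr
Yearly total = $14,039.16
Base monthly escrow = $14,039.16 ÷ 12 = $1,169.93
Shortage spread = $531.00 ÷ 12 = $44.25/mo
New monthly escrow = $1,169.93 + $44.25 = $1,214.18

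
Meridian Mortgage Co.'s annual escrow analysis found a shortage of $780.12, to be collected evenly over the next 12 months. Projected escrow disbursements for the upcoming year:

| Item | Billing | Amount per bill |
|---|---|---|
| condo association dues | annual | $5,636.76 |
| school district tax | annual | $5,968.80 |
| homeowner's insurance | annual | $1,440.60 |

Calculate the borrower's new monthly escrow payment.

$1,152.19

Condo association dues = $5,636.76 per year
School district tax = $5,968.80 per year
Homeowner's insurance = $1,440.60 per year
Yearly total = $5,636.76 + $5,968.80 + $1,440.60 = $13,046.16
Base monthly escrow = $13,046.16 / 12 = $1,087.18
Shortage per month = $780.12 ÷ 12 = $65.01
New monthly escrow = $1,087.18 + $65.01 = $1,152.19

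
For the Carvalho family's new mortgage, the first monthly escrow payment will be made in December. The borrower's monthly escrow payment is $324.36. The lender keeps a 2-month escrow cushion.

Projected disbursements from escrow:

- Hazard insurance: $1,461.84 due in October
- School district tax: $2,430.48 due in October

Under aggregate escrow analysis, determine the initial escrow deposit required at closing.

$973.08

Cushion = 2 × $324.36 = $648.72
Trial balance (start $0, +$324.36 each month, − disbursements):
  Dec: +$324.36 → $324.36
  Jan: +$324.36 → $648.72
  Feb: +$324.36 → $973.08
  Mar: +$324.36 → $1,297.44
  Apr: +$324.36 → $1,621.80
  May: +$324.36 → $1,946.16
  Jun: +$324.36 → $2,270.52
  Jul: +$324.36 → $2,594.88
  Aug: +$324.36 → $2,919.24
  Sep: +$324.36 → $3,243.60
  Oct: +$324.36 − $3,892.32 → -$324.36
  Nov: +$324.36 → $0.00
Lowest trial balance = -$324.36 (Oct)
Initial deposit = cushion − low point = $648.72 − (-$324.36) = $973.08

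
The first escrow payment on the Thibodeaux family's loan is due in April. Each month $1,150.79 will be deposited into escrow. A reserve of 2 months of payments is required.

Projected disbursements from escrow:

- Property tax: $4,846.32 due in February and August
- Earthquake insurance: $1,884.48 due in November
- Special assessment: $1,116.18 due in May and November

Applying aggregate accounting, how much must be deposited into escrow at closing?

Cushion = 2 × $1,150.79 = $2,301.58
Trial balance (start $0, +$1,150.79 each month, − disbursements):
  Apr: +$1,150.79 → $1,150.79
  May: +$1,150.79 − $1,116.18 → $1,185.40
  Jun: +$1,150.79 → $2,336.19
  Jul: +$1,150.79 → $3,486.98
  Aug: +$1,150.79 − $4,846.32 → -$208.55
  Sep: +$1,150.79 → $942.24
  Oct: +$1,150.79 → $2,093.03
  Nov: +$1,150.79 − $3,000.66 → $243.16
  Dec: +$1,150.79 → $1,393.95
  Jan: +$1,150.79 → $2,544.74
  Feb: +$1,150.79 − $4,846.32 → -$1,150.79
  Mar: +$1,150.79 → $0.00
Lowest trial balance = -$1,150.79 (Feb)
Initial deposit = cushion − low point = $2,301.58 − (-$1,150.79) = $3,452.37

$3,452.37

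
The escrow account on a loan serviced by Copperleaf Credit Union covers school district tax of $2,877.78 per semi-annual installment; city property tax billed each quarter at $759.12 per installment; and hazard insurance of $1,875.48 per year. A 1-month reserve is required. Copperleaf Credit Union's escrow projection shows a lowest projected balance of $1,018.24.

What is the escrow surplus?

$129.28

School district tax: $2,877.78 × 2 = $5,755.56/yr
City property tax: $759.12 × 4 = $3,036.48/yr
Hazard insurance: $1,875.48/yr
Combined annual = $5,755.56 + $3,036.48 + $1,875.48 = $10,667.52
Monthly escrow = $10,667.52 / 12 = $888.96
Cushion = 1 × $888.96 = $888.96
Excess over cushion: $1,018.24 − $888.96 = $129.28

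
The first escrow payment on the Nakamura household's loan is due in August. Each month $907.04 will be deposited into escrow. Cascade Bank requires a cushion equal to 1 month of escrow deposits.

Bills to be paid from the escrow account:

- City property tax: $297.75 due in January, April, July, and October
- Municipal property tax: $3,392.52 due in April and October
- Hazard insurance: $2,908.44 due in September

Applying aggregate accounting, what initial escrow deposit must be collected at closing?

Cushion = 1 × $907.04 = $907.04
Trial balance (start $0, +$907.04 each month, − disbursements):
  Aug: +$907.04 → $907.04
  Sep: +$907.04 − $2,908.44 → -$1,094.36
  Oct: +$907.04 − $3,690.27 → -$3,877.59
  Nov: +$907.04 → -$2,970.55
  Dec: +$907.04 → -$2,063.51
  Jan: +$907.04 − $297.75 → -$1,454.22
  Feb: +$907.04 → -$547.18
  Mar: +$907.04 → $359.86
  Apr: +$907.04 − $3,690.27 → -$2,423.37
  May: +$907.04 → -$1,516.33
  Jun: +$907.04 → -$609.29
  Jul: +$907.04 − $297.75 → $0.00
Lowest trial balance = -$3,877.59 (Oct)
Initial deposit = cushion − low point = $907.04 − (-$3,877.59) = $4,784.63

$4,784.63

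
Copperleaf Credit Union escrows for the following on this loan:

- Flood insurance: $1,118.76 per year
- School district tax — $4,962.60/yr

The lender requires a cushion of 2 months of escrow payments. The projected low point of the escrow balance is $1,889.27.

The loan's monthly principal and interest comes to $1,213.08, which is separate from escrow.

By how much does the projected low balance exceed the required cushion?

Flood insurance — $1,118.76 annually
School district tax — $4,962.60 annually
Combined annual = $1,118.76 + $4,962.60 = $6,081.36
Monthly escrow = $6,081.36 ÷ 12 = $506.78
Cushion = 2 × $506.78 = $1,013.56
Excess over cushion: $1,889.27 − $1,013.56 = $875.71

$875.71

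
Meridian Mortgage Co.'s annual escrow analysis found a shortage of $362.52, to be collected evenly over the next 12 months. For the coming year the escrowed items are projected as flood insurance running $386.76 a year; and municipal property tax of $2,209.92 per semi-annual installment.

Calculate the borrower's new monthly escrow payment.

Flood insurance = $386.76 annually
Municipal property tax = $2,209.92 × 2 = $4,419.84 annually
Total per year = $386.76 + $4,419.84 = $4,806.60
Per month = $4,806.60 / 12 = $400.55
Shortage spread = $362.52 / 12 = $30.21/mo
New monthly escrow = $400.55 + $30.21 = $430.76

$430.76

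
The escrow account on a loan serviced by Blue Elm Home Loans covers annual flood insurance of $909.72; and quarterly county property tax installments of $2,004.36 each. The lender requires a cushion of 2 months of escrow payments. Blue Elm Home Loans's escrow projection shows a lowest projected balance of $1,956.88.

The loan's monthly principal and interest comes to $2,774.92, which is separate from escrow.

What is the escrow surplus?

$469.02

Flood insurance — $909.72/yr
County property tax — $2,004.36 × 4 = $8,017.44/yr
Total annual escrow = $8,927.16
Base monthly escrow = $8,927.16 ÷ 12 = $743.93
Cushion = 2 × $743.93 = $1,487.86
Excess over cushion: $1,956.88 − $1,487.86 = $469.02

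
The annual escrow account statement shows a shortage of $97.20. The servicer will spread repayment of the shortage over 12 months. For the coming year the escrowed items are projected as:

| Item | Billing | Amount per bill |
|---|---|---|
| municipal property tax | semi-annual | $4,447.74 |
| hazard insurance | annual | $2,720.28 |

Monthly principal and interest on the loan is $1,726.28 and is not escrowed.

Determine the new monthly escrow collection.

Municipal property tax = $4,447.74 × 2 = $8,895.48 annually
Hazard insurance = $2,720.28 annually
Combined annual = $11,615.76
Base monthly escrow = $11,615.76 ÷ 12 = $967.98
Monthly shortage recovery: $97.20 / 12 = $8.10
New monthly escrow = $967.98 + $8.10 = $976.08

$976.08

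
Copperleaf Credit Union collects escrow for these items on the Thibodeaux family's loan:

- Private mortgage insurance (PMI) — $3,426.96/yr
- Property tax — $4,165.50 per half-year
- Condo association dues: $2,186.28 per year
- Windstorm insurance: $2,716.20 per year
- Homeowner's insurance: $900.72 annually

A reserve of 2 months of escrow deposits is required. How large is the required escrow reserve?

$2,926.86

Private mortgage insurance (PMI): $3,426.96 per year
Property tax: $4,165.50 × 2 = $8,331.00 per year
Condo association dues: $2,186.28 per year
Windstorm insurance: $2,716.20 per year
Homeowner's insurance: $900.72 per year
Annual escrow total = $3,426.96 + $8,331.00 + $2,186.28 + $2,716.20 + $900.72 = $17,561.16
Monthly = $17,561.16 / 12 = $1,463.43
Reserve = 2 × $1,463.43 = $2,926.86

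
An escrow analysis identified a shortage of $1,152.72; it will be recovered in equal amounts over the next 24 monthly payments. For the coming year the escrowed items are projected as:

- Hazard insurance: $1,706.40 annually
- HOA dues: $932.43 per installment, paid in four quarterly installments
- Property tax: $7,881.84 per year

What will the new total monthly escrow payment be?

$1,157.86

Hazard insurance — $1,706.40/yr
HOA dues — $932.43 × 4 = $3,729.72/yr
Property tax — $7,881.84/yr
Total per year = $13,317.96
Monthly = $13,317.96 / 12 = $1,109.83
Monthly shortage recovery: $1,152.72 / 24 = $48.03
Adjusted monthly = $1,109.83 + $48.03 = $1,157.86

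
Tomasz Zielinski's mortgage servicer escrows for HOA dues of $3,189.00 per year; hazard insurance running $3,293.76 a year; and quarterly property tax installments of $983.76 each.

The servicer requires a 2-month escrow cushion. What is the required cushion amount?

HOA dues — $3,189.00/yr
Hazard insurance — $3,293.76/yr
Property tax — $983.76 × 4 = $3,935.04/yr
Annual escrow total = $3,189.00 + $3,293.76 + $3,935.04 = $10,417.80
Monthly = $10,417.80 / 12 = $868.15
Required cushion = 2 × $868.15 = $1,736.30

$1,736.30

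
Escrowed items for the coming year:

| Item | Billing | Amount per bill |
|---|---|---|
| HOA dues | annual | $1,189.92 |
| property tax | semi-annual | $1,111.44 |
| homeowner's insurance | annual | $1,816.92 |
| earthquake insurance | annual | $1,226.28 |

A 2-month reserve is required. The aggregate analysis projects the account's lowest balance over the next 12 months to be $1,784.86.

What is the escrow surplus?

$708.86

HOA dues: $1,189.92 annually
Property tax: $1,111.44 × 2 = $2,222.88 annually
Homeowner's insurance: $1,816.92 annually
Earthquake insurance: $1,226.28 annually
Yearly total = $1,189.92 + $2,222.88 + $1,816.92 + $1,226.28 = $6,456.00
Base monthly escrow = $6,456.00 ÷ 12 = $538.00
Required cushion = 2 × $538.00 = $1,076.00
Surplus = $1,784.86 − $1,076.00 = $708.86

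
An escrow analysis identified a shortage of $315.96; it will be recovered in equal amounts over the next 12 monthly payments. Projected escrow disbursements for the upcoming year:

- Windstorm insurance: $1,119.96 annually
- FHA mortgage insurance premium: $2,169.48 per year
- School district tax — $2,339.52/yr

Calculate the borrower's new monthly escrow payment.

Windstorm insurance — $1,119.96 annually
FHA mortgage insurance premium — $2,169.48 annually
School district tax — $2,339.52 annually
Combined annual = $1,119.96 + $2,169.48 + $2,339.52 = $5,628.96
Monthly escrow = $5,628.96 / 12 = $469.08
Shortage per month = $315.96 ÷ 12 = $26.33
New monthly escrow = $469.08 + $26.33 = $495.41

$495.41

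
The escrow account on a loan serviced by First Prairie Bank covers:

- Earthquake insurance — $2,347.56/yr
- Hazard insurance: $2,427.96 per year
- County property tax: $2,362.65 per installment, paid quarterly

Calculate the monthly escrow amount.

Earthquake insurance = $2,347.56 annually
Hazard insurance = $2,427.96 annually
County property tax = $2,362.65 × 4 = $9,450.60 annually
Total annual escrow = $14,226.12
Monthly escrow = $14,226.12 / 12 = $1,185.51

$1,185.51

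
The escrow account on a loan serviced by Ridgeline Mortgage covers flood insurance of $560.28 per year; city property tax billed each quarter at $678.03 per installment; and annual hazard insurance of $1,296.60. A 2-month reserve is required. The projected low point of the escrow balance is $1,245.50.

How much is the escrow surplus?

$484.00

Flood insurance: $560.28/yr
City property tax: $678.03 × 4 = $2,712.12/yr
Hazard insurance: $1,296.60/yr
Total annual escrow = $4,569.00
Base monthly escrow = $4,569.00 ÷ 12 = $380.75
Cushion = 2 × $380.75 = $761.50
Surplus = $1,245.50 − $761.50 = $484.00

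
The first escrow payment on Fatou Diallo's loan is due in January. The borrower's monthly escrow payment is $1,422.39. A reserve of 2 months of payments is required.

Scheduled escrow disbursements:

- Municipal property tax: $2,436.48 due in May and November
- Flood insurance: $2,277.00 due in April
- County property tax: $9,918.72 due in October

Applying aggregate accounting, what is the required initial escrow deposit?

$4,267.17

Cushion = 2 × $1,422.39 = $2,844.78
Trial balance (start $0, +$1,422.39 each month, − disbursements):
  Jan: +$1,422.39 → $1,422.39
  Feb: +$1,422.39 → $2,844.78
  Mar: +$1,422.39 → $4,267.17
  Apr: +$1,422.39 − $2,277.00 → $3,412.56
  May: +$1,422.39 − $2,436.48 → $2,398.47
  Jun: +$1,422.39 → $3,820.86
  Jul: +$1,422.39 → $5,243.25
  Aug: +$1,422.39 → $6,665.64
  Sep: +$1,422.39 → $8,088.03
  Oct: +$1,422.39 − $9,918.72 → -$408.30
  Nov: +$1,422.39 − $2,436.48 → -$1,422.39
  Dec: +$1,422.39 → $0.00
Lowest trial balance = -$1,422.39 (Nov)
Initial deposit = cushion − low point = $2,844.78 − (-$1,422.39) = $4,267.17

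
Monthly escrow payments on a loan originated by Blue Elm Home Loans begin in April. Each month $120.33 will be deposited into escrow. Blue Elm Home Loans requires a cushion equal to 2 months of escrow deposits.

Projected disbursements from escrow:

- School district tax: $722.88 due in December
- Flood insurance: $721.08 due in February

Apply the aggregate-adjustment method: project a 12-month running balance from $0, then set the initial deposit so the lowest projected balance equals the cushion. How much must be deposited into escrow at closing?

Cushion = 2 × $120.33 = $240.66
Trial balance (start $0, +$120.33 each month, − disbursements):
  Apr: +$120.33 → $120.33
  May: +$120.33 → $240.66
  Jun: +$120.33 → $360.99
  Jul: +$120.33 → $481.32
  Aug: +$120.33 → $601.65
  Sep: +$120.33 → $721.98
  Oct: +$120.33 → $842.31
  Nov: +$120.33 → $962.64
  Dec: +$120.33 − $722.88 → $360.09
  Jan: +$120.33 → $480.42
  Feb: +$120.33 − $721.08 → -$120.33
  Mar: +$120.33 → $0.00
Lowest trial balance = -$120.33 (Feb)
Initial deposit = cushion − low point = $240.66 − (-$120.33) = $360.99

$360.99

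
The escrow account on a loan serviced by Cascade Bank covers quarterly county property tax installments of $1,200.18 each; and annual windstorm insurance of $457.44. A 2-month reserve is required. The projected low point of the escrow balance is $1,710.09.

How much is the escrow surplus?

County property tax: $1,200.18 × 4 = $4,800.72 annually
Windstorm insurance: $457.44 annually
Yearly total = $4,800.72 + $457.44 = $5,258.16
Monthly escrow = $5,258.16 ÷ 12 = $438.18
Required reserve = 2 × $438.18 = $876.36
Surplus = $1,710.09 − $876.36 = $833.73

$833.73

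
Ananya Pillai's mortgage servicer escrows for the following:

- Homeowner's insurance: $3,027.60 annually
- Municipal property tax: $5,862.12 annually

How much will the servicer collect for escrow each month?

Homeowner's insurance — $3,027.60
Municipal property tax — $5,862.12
Annual escrow total = $8,889.72
Monthly escrow = $8,889.72 ÷ 12 = $740.81

$740.81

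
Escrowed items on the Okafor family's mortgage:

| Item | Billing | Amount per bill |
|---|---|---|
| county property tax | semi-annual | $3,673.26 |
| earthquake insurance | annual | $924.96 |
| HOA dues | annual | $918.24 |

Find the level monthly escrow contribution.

County property tax — $3,673.26 × 2 = $7,346.52 per year
Earthquake insurance — $924.96 per year
HOA dues — $918.24 per year
Total annual escrow = $9,189.72
Per month = $9,189.72 ÷ 12 = $765.81

$765.81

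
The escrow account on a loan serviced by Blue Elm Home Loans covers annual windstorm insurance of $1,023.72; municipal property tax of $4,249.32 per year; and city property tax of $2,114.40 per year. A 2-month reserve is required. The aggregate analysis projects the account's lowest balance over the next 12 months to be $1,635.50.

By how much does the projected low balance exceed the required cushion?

Windstorm insurance = $1,023.72
Municipal property tax = $4,249.32
City property tax = $2,114.40
Total per year = $1,023.72 + $4,249.32 + $2,114.40 = $7,387.44
Monthly escrow = $7,387.44 ÷ 12 = $615.62
Required reserve = 2 × $615.62 = $1,231.24
Excess over cushion: $1,635.50 − $1,231.24 = $404.26

$404.26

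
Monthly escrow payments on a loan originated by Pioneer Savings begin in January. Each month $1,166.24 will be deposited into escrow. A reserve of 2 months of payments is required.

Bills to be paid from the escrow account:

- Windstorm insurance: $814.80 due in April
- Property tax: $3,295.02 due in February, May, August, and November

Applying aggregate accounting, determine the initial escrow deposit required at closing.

Cushion = 2 × $1,166.24 = $2,332.48
Trial balance (start $0, +$1,166.24 each month, − disbursements):
  Jan: +$1,166.24 → $1,166.24
  Feb: +$1,166.24 − $3,295.02 → -$962.54
  Mar: +$1,166.24 → $203.70
  Apr: +$1,166.24 − $814.80 → $555.14
  May: +$1,166.24 − $3,295.02 → -$1,573.64
  Jun: +$1,166.24 → -$407.40
  Jul: +$1,166.24 → $758.84
  Aug: +$1,166.24 − $3,295.02 → -$1,369.94
  Sep: +$1,166.24 → -$203.70
  Oct: +$1,166.24 → $962.54
  Nov: +$1,166.24 − $3,295.02 → -$1,166.24
  Dec: +$1,166.24 → $0.00
Lowest trial balance = -$1,573.64 (May)
Initial deposit = cushion − low point = $2,332.48 − (-$1,573.64) = $3,906.12

$3,906.12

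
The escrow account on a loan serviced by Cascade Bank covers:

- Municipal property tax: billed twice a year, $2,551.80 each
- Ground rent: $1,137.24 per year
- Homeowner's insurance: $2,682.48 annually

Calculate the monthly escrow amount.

$743.61

Municipal property tax — $2,551.80 × 2 = $5,103.60/yr
Ground rent — $1,137.24/yr
Homeowner's insurance — $2,682.48/yr
Total per year = $5,103.60 + $1,137.24 + $2,682.48 = $8,923.32
Monthly escrow = $8,923.32 ÷ 12 = $743.61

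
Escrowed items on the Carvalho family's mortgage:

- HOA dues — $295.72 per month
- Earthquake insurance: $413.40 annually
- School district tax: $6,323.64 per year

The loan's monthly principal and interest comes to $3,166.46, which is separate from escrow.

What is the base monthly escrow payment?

$857.14

HOA dues: $295.72 × 12 = $3,548.64 annually
Earthquake insurance: $413.40 annually
School district tax: $6,323.64 annually
Total per year = $3,548.64 + $413.40 + $6,323.64 = $10,285.68
Monthly = $10,285.68 / 12 = $857.14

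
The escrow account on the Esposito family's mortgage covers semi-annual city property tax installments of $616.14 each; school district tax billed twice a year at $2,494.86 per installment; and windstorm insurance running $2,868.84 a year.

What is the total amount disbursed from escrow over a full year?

$9,090.84

City property tax — $616.14 × 2 = $1,232.28 per year
School district tax — $2,494.86 × 2 = $4,989.72 per year
Windstorm insurance — $2,868.84 per year
Total per year = $9,090.84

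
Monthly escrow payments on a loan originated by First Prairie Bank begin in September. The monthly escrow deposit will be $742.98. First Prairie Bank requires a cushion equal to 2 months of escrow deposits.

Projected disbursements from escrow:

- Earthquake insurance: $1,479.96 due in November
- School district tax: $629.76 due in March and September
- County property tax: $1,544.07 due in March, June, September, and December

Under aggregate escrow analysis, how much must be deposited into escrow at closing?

$3,711.90

Cushion = 2 × $742.98 = $1,485.96
Trial balance (start $0, +$742.98 each month, − disbursements):
  Sep: +$742.98 − $2,173.83 → -$1,430.85
  Oct: +$742.98 → -$687.87
  Nov: +$742.98 − $1,479.96 → -$1,424.85
  Dec: +$742.98 − $1,544.07 → -$2,225.94
  Jan: +$742.98 → -$1,482.96
  Feb: +$742.98 → -$739.98
  Mar: +$742.98 − $2,173.83 → -$2,170.83
  Apr: +$742.98 → -$1,427.85
  May: +$742.98 → -$684.87
  Jun: +$742.98 − $1,544.07 → -$1,485.96
  Jul: +$742.98 → -$742.98
  Aug: +$742.98 → $0.00
Lowest trial balance = -$2,225.94 (Dec)
Initial deposit = cushion − low point = $1,485.96 − (-$2,225.94) = $3,711.90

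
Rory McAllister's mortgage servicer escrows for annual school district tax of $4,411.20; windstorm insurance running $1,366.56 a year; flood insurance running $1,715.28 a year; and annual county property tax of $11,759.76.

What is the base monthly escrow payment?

School district tax — $4,411.20 per year
Windstorm insurance — $1,366.56 per year
Flood insurance — $1,715.28 per year
County property tax — $11,759.76 per year
Annual escrow total = $19,252.80
Base monthly escrow = $19,252.80 ÷ 12 = $1,604.40

$1,604.40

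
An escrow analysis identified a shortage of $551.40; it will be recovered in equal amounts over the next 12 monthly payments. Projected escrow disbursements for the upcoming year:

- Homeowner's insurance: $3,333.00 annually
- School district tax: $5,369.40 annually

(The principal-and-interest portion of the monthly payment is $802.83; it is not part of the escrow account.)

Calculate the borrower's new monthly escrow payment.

$771.15

Homeowner's insurance: $3,333.00/yr
School district tax: $5,369.40/yr
Combined annual = $3,333.00 + $5,369.40 = $8,702.40
Per month = $8,702.40 ÷ 12 = $725.20
Shortage per month = $551.40 / 12 = $45.95
New monthly escrow = $725.20 + $45.95 = $771.15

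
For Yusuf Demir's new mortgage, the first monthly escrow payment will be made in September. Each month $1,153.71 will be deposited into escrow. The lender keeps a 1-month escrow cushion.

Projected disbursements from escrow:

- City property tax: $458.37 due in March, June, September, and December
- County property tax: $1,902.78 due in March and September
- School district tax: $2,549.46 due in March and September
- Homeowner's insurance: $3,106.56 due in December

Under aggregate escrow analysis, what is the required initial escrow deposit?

$6,463.89

Cushion = 1 × $1,153.71 = $1,153.71
Trial balance (start $0, +$1,153.71 each month, − disbursements):
  Sep: +$1,153.71 − $4,910.61 → -$3,756.90
  Oct: +$1,153.71 → -$2,603.19
  Nov: +$1,153.71 → -$1,449.48
  Dec: +$1,153.71 − $3,564.93 → -$3,860.70
  Jan: +$1,153.71 → -$2,706.99
  Feb: +$1,153.71 → -$1,553.28
  Mar: +$1,153.71 − $4,910.61 → -$5,310.18
  Apr: +$1,153.71 → -$4,156.47
  May: +$1,153.71 → -$3,002.76
  Jun: +$1,153.71 − $458.37 → -$2,307.42
  Jul: +$1,153.71 → -$1,153.71
  Aug: +$1,153.71 → $0.00
Lowest trial balance = -$5,310.18 (Mar)
Initial deposit = cushion − low point = $1,153.71 − (-$5,310.18) = $6,463.89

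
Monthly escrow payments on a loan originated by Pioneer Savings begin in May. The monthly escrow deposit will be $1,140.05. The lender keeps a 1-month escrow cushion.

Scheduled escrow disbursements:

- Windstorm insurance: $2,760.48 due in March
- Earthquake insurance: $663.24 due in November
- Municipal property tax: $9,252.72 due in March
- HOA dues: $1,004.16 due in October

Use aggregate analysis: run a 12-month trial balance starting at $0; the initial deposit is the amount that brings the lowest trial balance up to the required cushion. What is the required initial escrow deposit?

$2,280.10

Cushion = 1 × $1,140.05 = $1,140.05
Trial balance (start $0, +$1,140.05 each month, − disbursements):
  May: +$1,140.05 → $1,140.05
  Jun: +$1,140.05 → $2,280.10
  Jul: +$1,140.05 → $3,420.15
  Aug: +$1,140.05 → $4,560.20
  Sep: +$1,140.05 → $5,700.25
  Oct: +$1,140.05 − $1,004.16 → $5,836.14
  Nov: +$1,140.05 − $663.24 → $6,312.95
  Dec: +$1,140.05 → $7,453.00
  Jan: +$1,140.05 → $8,593.05
  Feb: +$1,140.05 → $9,733.10
  Mar: +$1,140.05 − $12,013.20 → -$1,140.05
  Apr: +$1,140.05 → $0.00
Lowest trial balance = -$1,140.05 (Mar)
Initial deposit = cushion − low point = $1,140.05 − (-$1,140.05) = $2,280.10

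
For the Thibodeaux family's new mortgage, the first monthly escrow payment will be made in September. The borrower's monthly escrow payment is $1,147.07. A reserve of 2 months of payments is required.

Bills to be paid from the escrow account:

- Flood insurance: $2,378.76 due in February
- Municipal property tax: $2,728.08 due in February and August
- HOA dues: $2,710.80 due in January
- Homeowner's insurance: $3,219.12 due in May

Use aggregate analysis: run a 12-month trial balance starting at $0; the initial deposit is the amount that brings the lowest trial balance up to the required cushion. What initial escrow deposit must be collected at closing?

Cushion = 2 × $1,147.07 = $2,294.14
Trial balance (start $0, +$1,147.07 each month, − disbursements):
  Sep: +$1,147.07 → $1,147.07
  Oct: +$1,147.07 → $2,294.14
  Nov: +$1,147.07 → $3,441.21
  Dec: +$1,147.07 → $4,588.28
  Jan: +$1,147.07 − $2,710.80 → $3,024.55
  Feb: +$1,147.07 − $5,106.84 → -$935.22
  Mar: +$1,147.07 → $211.85
  Apr: +$1,147.07 → $1,358.92
  May: +$1,147.07 − $3,219.12 → -$713.13
  Jun: +$1,147.07 → $433.94
  Jul: +$1,147.07 → $1,581.01
  Aug: +$1,147.07 − $2,728.08 → $0.00
Lowest trial balance = -$935.22 (Feb)
Initial deposit = cushion − low point = $2,294.14 − (-$935.22) = $3,229.36

$3,229.36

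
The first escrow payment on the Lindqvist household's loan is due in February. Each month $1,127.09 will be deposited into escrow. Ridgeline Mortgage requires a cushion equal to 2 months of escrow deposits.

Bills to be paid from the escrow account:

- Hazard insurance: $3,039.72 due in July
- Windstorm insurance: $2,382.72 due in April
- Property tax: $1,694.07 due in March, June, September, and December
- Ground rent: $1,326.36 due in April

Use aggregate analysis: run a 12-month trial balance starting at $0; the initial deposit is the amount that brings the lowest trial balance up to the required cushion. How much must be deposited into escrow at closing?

Cushion = 2 × $1,127.09 = $2,254.18
Trial balance (start $0, +$1,127.09 each month, − disbursements):
  Feb: +$1,127.09 → $1,127.09
  Mar: +$1,127.09 − $1,694.07 → $560.11
  Apr: +$1,127.09 − $3,709.08 → -$2,021.88
  May: +$1,127.09 → -$894.79
  Jun: +$1,127.09 − $1,694.07 → -$1,461.77
  Jul: +$1,127.09 − $3,039.72 → -$3,374.40
  Aug: +$1,127.09 → -$2,247.31
  Sep: +$1,127.09 − $1,694.07 → -$2,814.29
  Oct: +$1,127.09 → -$1,687.20
  Nov: +$1,127.09 → -$560.11
  Dec: +$1,127.09 − $1,694.07 → -$1,127.09
  Jan: +$1,127.09 → $0.00
Lowest trial balance = -$3,374.40 (Jul)
Initial deposit = cushion − low point = $2,254.18 − (-$3,374.40) = $5,628.58

$5,628.58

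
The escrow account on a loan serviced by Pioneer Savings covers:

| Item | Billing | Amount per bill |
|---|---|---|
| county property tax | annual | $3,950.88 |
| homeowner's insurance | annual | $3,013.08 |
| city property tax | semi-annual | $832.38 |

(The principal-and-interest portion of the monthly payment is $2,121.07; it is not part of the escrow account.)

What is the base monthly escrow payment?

County property tax = $3,950.88 annually
Homeowner's insurance = $3,013.08 annually
City property tax = $832.38 × 2 = $1,664.76 annually
Yearly total = $3,950.88 + $3,013.08 + $1,664.76 = $8,628.72
Monthly = $8,628.72 ÷ 12 = $719.06

$719.06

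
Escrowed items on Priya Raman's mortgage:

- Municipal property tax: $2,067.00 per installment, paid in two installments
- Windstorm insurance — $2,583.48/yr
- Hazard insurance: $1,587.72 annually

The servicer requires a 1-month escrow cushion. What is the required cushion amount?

$692.10

Municipal property tax — $2,067.00 × 2 = $4,134.00
Windstorm insurance — $2,583.48
Hazard insurance — $1,587.72
Total per year = $8,305.20
Monthly escrow = $8,305.20 / 12 = $692.10
Cushion = 1 × $692.10 = $692.10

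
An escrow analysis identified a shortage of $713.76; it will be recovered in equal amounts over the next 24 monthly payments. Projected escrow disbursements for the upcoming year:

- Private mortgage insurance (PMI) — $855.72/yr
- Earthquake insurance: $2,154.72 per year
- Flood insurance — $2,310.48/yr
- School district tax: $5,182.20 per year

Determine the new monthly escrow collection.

$905.00

Private mortgage insurance (PMI) = $855.72 annually
Earthquake insurance = $2,154.72 annually
Flood insurance = $2,310.48 annually
School district tax = $5,182.20 annually
Combined annual = $855.72 + $2,154.72 + $2,310.48 + $5,182.20 = $10,503.12
Base monthly escrow = $10,503.12 / 12 = $875.26
Shortage spread = $713.76 ÷ 24 = $29.74/mo
New monthly escrow = $875.26 + $29.74 = $905.00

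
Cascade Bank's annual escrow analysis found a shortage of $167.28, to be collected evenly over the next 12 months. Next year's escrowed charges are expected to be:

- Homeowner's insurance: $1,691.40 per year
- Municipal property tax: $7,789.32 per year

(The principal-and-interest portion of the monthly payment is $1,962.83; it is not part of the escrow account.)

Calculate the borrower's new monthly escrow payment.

$804.00

Homeowner's insurance — $1,691.40 annually
Municipal property tax — $7,789.32 annually
Total annual escrow = $9,480.72
Monthly escrow = $9,480.72 ÷ 12 = $790.06
Shortage spread = $167.28 ÷ 12 = $13.94/mo
Adjusted monthly = $790.06 + $13.94 = $804.00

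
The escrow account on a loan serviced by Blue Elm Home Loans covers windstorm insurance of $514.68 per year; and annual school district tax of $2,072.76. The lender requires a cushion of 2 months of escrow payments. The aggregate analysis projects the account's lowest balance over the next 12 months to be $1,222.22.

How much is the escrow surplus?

Windstorm insurance: $514.68/yr
School district tax: $2,072.76/yr
Combined annual = $514.68 + $2,072.76 = $2,587.44
Monthly escrow = $2,587.44 / 12 = $215.62
Cushion = 2 × $215.62 = $431.24
Surplus = $1,222.22 − $431.24 = $790.98

$790.98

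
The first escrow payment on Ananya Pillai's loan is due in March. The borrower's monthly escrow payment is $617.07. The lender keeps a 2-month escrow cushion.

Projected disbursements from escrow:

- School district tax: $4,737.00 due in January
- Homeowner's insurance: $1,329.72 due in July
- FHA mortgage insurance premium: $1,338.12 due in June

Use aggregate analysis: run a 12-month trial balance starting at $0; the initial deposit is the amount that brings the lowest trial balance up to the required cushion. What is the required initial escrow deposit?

Cushion = 2 × $617.07 = $1,234.14
Trial balance (start $0, +$617.07 each month, − disbursements):
  Mar: +$617.07 → $617.07
  Apr: +$617.07 → $1,234.14
  May: +$617.07 → $1,851.21
  Jun: +$617.07 − $1,338.12 → $1,130.16
  Jul: +$617.07 − $1,329.72 → $417.51
  Aug: +$617.07 → $1,034.58
  Sep: +$617.07 → $1,651.65
  Oct: +$617.07 → $2,268.72
  Nov: +$617.07 → $2,885.79
  Dec: +$617.07 → $3,502.86
  Jan: +$617.07 − $4,737.00 → -$617.07
  Feb: +$617.07 → $0.00
Lowest trial balance = -$617.07 (Jan)
Initial deposit = cushion − low point = $1,234.14 − (-$617.07) = $1,851.21

$1,851.21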